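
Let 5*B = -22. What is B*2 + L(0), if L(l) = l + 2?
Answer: -34/5 ≈ -6.8000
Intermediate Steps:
L(l) = 2 + l
B = -22/5 (B = (⅕)*(-22) = -22/5 ≈ -4.4000)
B*2 + L(0) = -22/5*2 + (2 + 0) = -44/5 + 2 = -34/5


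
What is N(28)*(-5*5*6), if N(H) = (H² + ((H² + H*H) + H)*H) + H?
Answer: -6825000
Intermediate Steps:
N(H) = H + H² + H*(H + 2*H²) (N(H) = (H² + ((H² + H²) + H)*H) + H = (H² + (2*H² + H)*H) + H = (H² + (H + 2*H²)*H) + H = (H² + H*(H + 2*H²)) + H = H + H² + H*(H + 2*H²))
N(28)*(-5*5*6) = (28*(1 + 2*28 + 2*28²))*(-5*5*6) = (28*(1 + 56 + 2*784))*(-25*6) = (28*(1 + 56 + 1568))*(-150) = (28*1625)*(-150) = 45500*(-150) = -6825000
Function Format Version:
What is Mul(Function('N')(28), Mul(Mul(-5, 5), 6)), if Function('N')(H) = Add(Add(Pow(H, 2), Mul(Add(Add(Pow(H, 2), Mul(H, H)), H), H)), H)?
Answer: -6825000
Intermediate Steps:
Function('N')(H) = Add(H, Pow(H, 2), Mul(H, Add(H, Mul(2, Pow(H, 2))))) (Function('N')(H) = Add(Add(Pow(H, 2), Mul(Add(Add(Pow(H, 2), Pow(H, 2)), H), H)), H) = Add(Add(Pow(H, 2), Mul(Add(Mul(2, Pow(H, 2)), H), H)), H) = Add(Add(Pow(H, 2), Mul(Add(H, Mul(2, Pow(H, 2))), H)), H) = Add(Add(Pow(H, 2), Mul(H, Add(H, Mul(2, Pow(H, 2))))), H) = Add(H, Pow(H, 2), Mul(H, Add(H, Mul(2, Pow(H, 2))))))
Mul(Function('N')(28), Mul(Mul(-5, 5), 6)) = Mul(Mul(28, Add(1, Mul(2, 28), Mul(2, Pow(28, 2)))), Mul(Mul(-5, 5), 6)) = Mul(Mul(28, Add(1, 56, Mul(2, 784))), Mul(-25, 6)) = Mul(Mul(28, Add(1, 56, 1568)), -150) = Mul(Mul(28, 1625), -150) = Mul(45500, -150) = -6825000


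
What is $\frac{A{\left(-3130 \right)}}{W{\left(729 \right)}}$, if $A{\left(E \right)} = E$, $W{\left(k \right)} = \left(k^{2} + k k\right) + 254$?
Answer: $- \frac{1565}{531568} \approx -0.0029441$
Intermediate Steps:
$W{\left(k \right)} = 254 + 2 k^{2}$ ($W{\left(k \right)} = \left(k^{2} + k^{2}\right) + 254 = 2 k^{2} + 254 = 254 + 2 k^{2}$)
$\frac{A{\left(-3130 \right)}}{W{\left(729 \right)}} = - \frac{3130}{254 + 2 \cdot 729^{2}} = - \frac{3130}{254 + 2 \cdot 531441} = - \frac{3130}{254 + 1062882} = - \frac{3130}{1063136} = \left(-3130\right) \frac{1}{1063136} = - \frac{1565}{531568}$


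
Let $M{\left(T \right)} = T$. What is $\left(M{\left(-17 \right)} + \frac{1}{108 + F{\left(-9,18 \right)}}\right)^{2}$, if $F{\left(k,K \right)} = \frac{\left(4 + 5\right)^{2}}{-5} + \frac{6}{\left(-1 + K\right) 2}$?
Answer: $\frac{17641418041}{61121124} \approx 288.63$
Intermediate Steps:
$F{\left(k,K \right)} = - \frac{81}{5} + \frac{6}{-2 + 2 K}$ ($F{\left(k,K \right)} = 9^{2} \left(- \frac{1}{5}\right) + \frac{6}{-2 + 2 K} = 81 \left(- \frac{1}{5}\right) + \frac{6}{-2 + 2 K} = - \frac{81}{5} + \frac{6}{-2 + 2 K}$)
$\left(M{\left(-17 \right)} + \frac{1}{108 + F{\left(-9,18 \right)}}\right)^{2} = \left(-17 + \frac{1}{108 + \frac{3 \left(32 - 486\right)}{5 \left(-1 + 18\right)}}\right)^{2} = \left(-17 + \frac{1}{108 + \frac{3 \left(32 - 486\right)}{5 \cdot 17}}\right)^{2} = \left(-17 + \frac{1}{108 + \frac{3}{5} \cdot \frac{1}{17} \left(-454\right)}\right)^{2} = \left(-17 + \frac{1}{108 - \frac{1362}{85}}\right)^{2} = \left(-17 + \frac{1}{\frac{7818}{85}}\right)^{2} = \left(-17 + \frac{85}{7818}\right)^{2} = \left(- \frac{132821}{7818}\right)^{2} = \frac{17641418041}{61121124}$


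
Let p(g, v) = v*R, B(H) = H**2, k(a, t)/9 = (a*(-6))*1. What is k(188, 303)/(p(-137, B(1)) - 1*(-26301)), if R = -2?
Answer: -10152/26299 ≈ -0.38602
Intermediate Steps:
k(a, t) = -54*a (k(a, t) = 9*((a*(-6))*1) = 9*(-6*a*1) = 9*(-6*a) = -54*a)
p(g, v) = -2*v (p(g, v) = v*(-2) = -2*v)
k(188, 303)/(p(-137, B(1)) - 1*(-26301)) = (-54*188)/(-2*1**2 - 1*(-26301)) = -10152/(-2*1 + 26301) = -10152/(-2 + 26301) = -10152/26299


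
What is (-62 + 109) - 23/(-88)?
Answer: 4159/88 ≈ 47.261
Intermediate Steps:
(-62 + 109) - 23/(-88) = 47 - 23*(-1/88) = 47 + 23/88 = 4159/88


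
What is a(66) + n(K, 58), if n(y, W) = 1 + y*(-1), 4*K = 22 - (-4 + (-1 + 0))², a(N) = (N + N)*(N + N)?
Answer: 69703/4 ≈ 17426.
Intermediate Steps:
a(N) = 4*N² (a(N) = (2*N)*(2*N) = 4*N²)
K = -¾ (K = (22 - (-4 + (-1 + 0))²)/4 = (22 - (-4 - 1)²)/4 = (22 - 1*(-5)²)/4 = (22 - 1*25)/4 = (22 - 25)/4 = (¼)*(-3) = -¾ ≈ -0.75000)
n(y, W) = 1 - y
a(66) + n(K, 58) = 4*66² + (1 - 1*(-¾)) = 4*4356 + (1 + ¾) = 17424 + 7/4 = 69703/4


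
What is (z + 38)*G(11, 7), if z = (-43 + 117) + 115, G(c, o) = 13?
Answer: 2951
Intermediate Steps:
z = 189 (z = 74 + 115 = 189)
(z + 38)*G(11, 7) = (189 + 38)*13 = 227*13 = 2951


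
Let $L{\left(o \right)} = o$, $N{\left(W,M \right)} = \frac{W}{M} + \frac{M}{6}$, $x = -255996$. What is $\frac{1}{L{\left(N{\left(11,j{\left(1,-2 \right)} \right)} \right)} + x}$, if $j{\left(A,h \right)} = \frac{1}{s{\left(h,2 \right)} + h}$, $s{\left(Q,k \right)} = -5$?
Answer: $- \frac{42}{10755067} \approx -3.9051 \cdot 10^{-6}$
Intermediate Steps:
$j{\left(A,h \right)} = \frac{1}{-5 + h}$
$N{\left(W,M \right)} = \frac{M}{6} + \frac{W}{M}$ ($N{\left(W,M \right)} = \frac{W}{M} + M \frac{1}{6} = \frac{W}{M} + \frac{M}{6} = \frac{M}{6} + \frac{W}{M}$)
$\frac{1}{L{\left(N{\left(11,j{\left(1,-2 \right)} \right)} \right)} + x} = \frac{1}{\left(\frac{1}{6 \left(-5 - 2\right)} + \frac{11}{\frac{1}{-5 - 2}}\right) - 255996} = \frac{1}{\left(\frac{1}{6 \left(-7\right)} + \frac{11}{\frac{1}{-7}}\right) - 255996} = \frac{1}{\left(\frac{1}{6} \left(- \frac{1}{7}\right) + \frac{11}{- \frac{1}{7}}\right) - 255996} = \frac{1}{\left(- \frac{1}{42} + 11 \left(-7\right)\right) - 255996} = \frac{1}{\left(- \frac{1}{42} - 77\right) - 255996} = \frac{1}{- \frac{3235}{42} - 255996} = \frac{1}{- \frac{10755067}{42}} = - \frac{42}{10755067}$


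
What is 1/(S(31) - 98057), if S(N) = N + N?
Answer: -1/97995 ≈ -1.0205e-5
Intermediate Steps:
S(N) = 2*N
1/(S(31) - 98057) = 1/(2*31 - 98057) = 1/(62 - 98057) = 1/(-97995) = -1/97995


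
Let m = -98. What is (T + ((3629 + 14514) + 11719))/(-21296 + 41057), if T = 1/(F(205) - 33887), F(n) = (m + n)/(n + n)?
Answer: 414889577896/274550698443 ≈ 1.5112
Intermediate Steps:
F(n) = (-98 + n)/(2*n) (F(n) = (-98 + n)/(n + n) = (-98 + n)/((2*n)) = (-98 + n)*(1/(2*n)) = (-98 + n)/(2*n))
T = -410/13893563 (T = 1/((1/2)*(-98 + 205)/205 - 33887) = 1/((1/2)*(1/205)*107 - 33887) = 1/(107/410 - 33887) = 1/(-13893563/410) = -410/13893563 ≈ -2.9510e-5)
(T + ((3629 + 14514) + 11719))/(-21296 + 41057) = (-410/13893563 + ((3629 + 14514) + 11719))/(-21296 + 41057) = (-410/13893563 + (18143 + 11719))/19761 = (-410/13893563 + 29862)*(1/19761) = (414889577896/13893563)*(1/19761) = 414889577896/274550698443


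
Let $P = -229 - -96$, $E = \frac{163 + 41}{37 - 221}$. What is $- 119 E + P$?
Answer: $- \frac{49}{46} \approx -1.0652$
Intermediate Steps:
$E = - \frac{51}{46}$ ($E = \frac{204}{-184} = 204 \left(- \frac{1}{184}\right) = - \frac{51}{46} \approx -1.1087$)
$P = -133$ ($P = -229 + 96 = -133$)
$- 119 E + P = \left(-119\right) \left(- \frac{51}{46}\right) - 133 = \frac{6069}{46} - 133 = - \frac{49}{46}$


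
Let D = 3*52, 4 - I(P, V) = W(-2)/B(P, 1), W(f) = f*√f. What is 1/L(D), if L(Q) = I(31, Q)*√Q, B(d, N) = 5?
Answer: 25*√39/7956 - 5*I*√78/15912 ≈ 0.019624 - 0.0027752*I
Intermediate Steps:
W(f) = f^(3/2)
I(P, V) = 4 + 2*I*√2/5 (I(P, V) = 4 - (-2)^(3/2)/5 = 4 - (-2*I*√2)/5 = 4 - (-2)*I*√2/5 = 4 + 2*I*√2/5)
D = 156
L(Q) = √Q*(4 + 2*I*√2/5) (L(Q) = (4 + 2*I*√2/5)*√Q = √Q*(4 + 2*I*√2/5))
1/L(D) = 1/(2*√156*(10 + I*√2)/5) = 1/(2*(2*√39)*(10 + I*√2)/5) = 1/(4*√39*(10 + I*√2)/5) = 5*√39/(156*(10 + I*√2))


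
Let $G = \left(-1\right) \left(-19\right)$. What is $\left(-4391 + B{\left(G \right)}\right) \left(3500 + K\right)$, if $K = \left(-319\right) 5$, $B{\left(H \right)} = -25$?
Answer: $-8412480$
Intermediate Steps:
$G = 19$
$K = -1595$
$\left(-4391 + B{\left(G \right)}\right) \left(3500 + K\right) = \left(-4391 - 25\right) \left(3500 - 1595\right) = \left(-4416\right) 1905 = -8412480$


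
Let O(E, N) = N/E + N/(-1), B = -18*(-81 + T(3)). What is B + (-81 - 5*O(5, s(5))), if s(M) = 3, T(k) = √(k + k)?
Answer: 1389 - 18*√6 ≈ 1344.9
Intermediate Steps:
T(k) = √2*√k (T(k) = √(2*k) = √2*√k)
B = 1458 - 18*√6 (B = -18*(-81 + √2*√3) = -18*(-81 + √6) = 1458 - 18*√6 ≈ 1413.9)
O(E, N) = -N + N/E (O(E, N) = N/E + N*(-1) = N/E - N = -N + N/E)
B + (-81 - 5*O(5, s(5))) = (1458 - 18*√6) + (-81 - 5*(-1*3 + 3/5)) = (1458 - 18*√6) + (-81 - 5*(-3 + 3*(⅕))) = (1458 - 18*√6) + (-81 - 5*(-3 + ⅗)) = (1458 - 18*√6) + (-81 - 5*(-12/5)) = (1458 - 18*√6) + (-81 + 12) = (1458 - 18*√6) - 69 = 1389 - 18*√6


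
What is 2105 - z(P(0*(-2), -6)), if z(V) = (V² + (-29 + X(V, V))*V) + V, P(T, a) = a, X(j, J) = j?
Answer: 1865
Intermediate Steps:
z(V) = V + V² + V*(-29 + V) (z(V) = (V² + (-29 + V)*V) + V = (V² + V*(-29 + V)) + V = V + V² + V*(-29 + V))
2105 - z(P(0*(-2), -6)) = 2105 - 2*(-6)*(-14 - 6) = 2105 - 2*(-6)*(-20) = 2105 - 1*240 = 2105 - 240 = 1865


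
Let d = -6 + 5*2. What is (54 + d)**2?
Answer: 3364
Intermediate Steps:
d = 4 (d = -6 + 10 = 4)
(54 + d)**2 = (54 + 4)**2 = 58**2 = 3364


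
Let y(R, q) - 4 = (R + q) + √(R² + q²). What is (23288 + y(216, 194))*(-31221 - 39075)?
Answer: -1666155792 - 140592*√21073 ≈ -1.6866e+9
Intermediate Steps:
y(R, q) = 4 + R + q + √(R² + q²) (y(R, q) = 4 + ((R + q) + √(R² + q²)) = 4 + (R + q + √(R² + q²)) = 4 + R + q + √(R² + q²))
(23288 + y(216, 194))*(-31221 - 39075) = (23288 + (4 + 216 + 194 + √(216² + 194²)))*(-31221 - 39075) = (23288 + (4 + 216 + 194 + √(46656 + 37636)))*(-70296) = (23288 + (4 + 216 + 194 + √84292))*(-70296) = (23288 + (4 + 216 + 194 + 2*√21073))*(-70296) = (23288 + (414 + 2*√21073))*(-70296) = (23702 + 2*√21073)*(-70296) = -1666155792 - 140592*√21073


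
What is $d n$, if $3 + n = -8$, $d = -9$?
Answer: $99$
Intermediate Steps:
$n = -11$ ($n = -3 - 8 = -11$)
$d n = \left(-9\right) \left(-11\right) = 99$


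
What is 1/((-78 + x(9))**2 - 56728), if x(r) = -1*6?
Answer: -1/49672 ≈ -2.0132e-5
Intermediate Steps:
x(r) = -6
1/((-78 + x(9))**2 - 56728) = 1/((-78 - 6)**2 - 56728) = 1/((-84)**2 - 56728) = 1/(7056 - 56728) = 1/(-49672) = -1/49672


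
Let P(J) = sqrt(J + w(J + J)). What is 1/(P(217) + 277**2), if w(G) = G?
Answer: 76729/5887338790 - sqrt(651)/5887338790 ≈ 1.3029e-5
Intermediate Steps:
P(J) = sqrt(3)*sqrt(J) (P(J) = sqrt(J + (J + J)) = sqrt(J + 2*J) = sqrt(3*J) = sqrt(3)*sqrt(J))
1/(P(217) + 277**2) = 1/(sqrt(3)*sqrt(217) + 277**2) = 1/(sqrt(651) + 76729) = 1/(76729 + sqrt(651))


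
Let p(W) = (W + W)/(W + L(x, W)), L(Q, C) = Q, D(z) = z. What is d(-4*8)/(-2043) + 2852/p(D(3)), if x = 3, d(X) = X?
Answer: 5826668/2043 ≈ 2852.0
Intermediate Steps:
p(W) = 2*W/(3 + W) (p(W) = (W + W)/(W + 3) = (2*W)/(3 + W) = 2*W/(3 + W))
d(-4*8)/(-2043) + 2852/p(D(3)) = -4*8/(-2043) + 2852/((2*3/(3 + 3))) = -32*(-1/2043) + 2852/((2*3/6)) = 32/2043 + 2852/((2*3*(⅙))) = 32/2043 + 2852/1 = 32/2043 + 2852*1 = 32/2043 + 2852 = 5826668/2043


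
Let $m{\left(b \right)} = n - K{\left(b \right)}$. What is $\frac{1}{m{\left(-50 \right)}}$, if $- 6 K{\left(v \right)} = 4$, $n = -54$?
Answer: $- \frac{3}{160} \approx -0.01875$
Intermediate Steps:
$K{\left(v \right)} = - \frac{2}{3}$ ($K{\left(v \right)} = \left(- \frac{1}{6}\right) 4 = - \frac{2}{3}$)
$m{\left(b \right)} = - \frac{160}{3}$ ($m{\left(b \right)} = -54 - - \frac{2}{3} = -54 + \frac{2}{3} = - \frac{160}{3}$)
$\frac{1}{m{\left(-50 \right)}} = \frac{1}{- \frac{160}{3}} = - \frac{3}{160}$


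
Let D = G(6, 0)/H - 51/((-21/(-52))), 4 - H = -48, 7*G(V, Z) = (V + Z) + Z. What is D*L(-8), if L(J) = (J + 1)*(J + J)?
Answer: -183848/13 ≈ -14142.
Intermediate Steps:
L(J) = 2*J*(1 + J) (L(J) = (1 + J)*(2*J) = 2*J*(1 + J))
G(V, Z) = V/7 + 2*Z/7 (G(V, Z) = ((V + Z) + Z)/7 = (V + 2*Z)/7 = V/7 + 2*Z/7)
H = 52 (H = 4 - 1*(-48) = 4 + 48 = 52)
D = -3283/26 (D = ((⅐)*6 + (2/7)*0)/52 - 51/((-21/(-52))) = (6/7 + 0)*(1/52) - 51/((-21*(-1/52))) = (6/7)*(1/52) - 51/21/52 = 3/182 - 51*52/21 = 3/182 - 884/7 = -3283/26 ≈ -126.27)
D*L(-8) = -3283*(-8)*(1 - 8)/13 = -3283*(-8)*(-7)/13 = -3283/26*112 = -183848/13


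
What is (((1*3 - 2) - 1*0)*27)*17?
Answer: 459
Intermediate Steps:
(((1*3 - 2) - 1*0)*27)*17 = (((3 - 2) + 0)*27)*17 = ((1 + 0)*27)*17 = (1*27)*17 = 27*17 = 459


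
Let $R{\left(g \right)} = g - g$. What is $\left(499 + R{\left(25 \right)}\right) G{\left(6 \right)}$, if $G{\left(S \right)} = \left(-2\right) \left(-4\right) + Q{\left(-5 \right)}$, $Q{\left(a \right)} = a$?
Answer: $1497$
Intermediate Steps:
$G{\left(S \right)} = 3$ ($G{\left(S \right)} = \left(-2\right) \left(-4\right) - 5 = 8 - 5 = 3$)
$R{\left(g \right)} = 0$
$\left(499 + R{\left(25 \right)}\right) G{\left(6 \right)} = \left(499 + 0\right) 3 = 499 \cdot 3 = 1497$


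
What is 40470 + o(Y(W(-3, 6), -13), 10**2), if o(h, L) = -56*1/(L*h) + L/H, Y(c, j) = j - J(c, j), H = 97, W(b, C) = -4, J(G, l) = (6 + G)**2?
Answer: 1668419608/41225 ≈ 40471.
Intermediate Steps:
Y(c, j) = j - (6 + c)**2
o(h, L) = L/97 - 56/(L*h) (o(h, L) = -56*1/(L*h) + L/97 = -56/(L*h) + L*(1/97) = -56/(L*h) + L/97 = L/97 - 56/(L*h))
40470 + o(Y(W(-3, 6), -13), 10**2) = 40470 + ((1/97)*10**2 - 56/((10**2)*(-13 - (6 - 4)**2))) = 40470 + ((1/97)*100 - 56/(100*(-13 - 1*2**2))) = 40470 + (100/97 - 56*1/100/(-13 - 1*4)) = 40470 + (100/97 - 56*1/100/(-13 - 4)) = 40470 + (100/97 - 56*1/100/(-17)) = 40470 + (100/97 - 56*1/100*(-1/17)) = 40470 + (100/97 + 14/425) = 40470 + 43858/41225 = 1668419608/41225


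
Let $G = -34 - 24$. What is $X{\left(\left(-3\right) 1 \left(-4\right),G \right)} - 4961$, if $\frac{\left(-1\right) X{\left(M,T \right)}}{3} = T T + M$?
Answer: $-15089$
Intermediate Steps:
$G = -58$
$X{\left(M,T \right)} = - 3 M - 3 T^{2}$ ($X{\left(M,T \right)} = - 3 \left(T T + M\right) = - 3 \left(T^{2} + M\right) = - 3 \left(M + T^{2}\right) = - 3 M - 3 T^{2}$)
$X{\left(\left(-3\right) 1 \left(-4\right),G \right)} - 4961 = \left(- 3 \left(-3\right) 1 \left(-4\right) - 3 \left(-58\right)^{2}\right) - 4961 = \left(- 3 \left(\left(-3\right) \left(-4\right)\right) - 10092\right) - 4961 = \left(\left(-3\right) 12 - 10092\right) - 4961 = \left(-36 - 10092\right) - 4961 = -10128 - 4961 = -15089$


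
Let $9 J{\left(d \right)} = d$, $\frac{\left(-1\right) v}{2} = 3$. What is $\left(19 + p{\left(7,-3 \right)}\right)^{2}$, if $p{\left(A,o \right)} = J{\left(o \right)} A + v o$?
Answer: $\frac{10816}{9} \approx 1201.8$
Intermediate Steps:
$v = -6$ ($v = \left(-2\right) 3 = -6$)
$J{\left(d \right)} = \frac{d}{9}$
$p{\left(A,o \right)} = - 6 o + \frac{A o}{9}$ ($p{\left(A,o \right)} = \frac{o}{9} A - 6 o = \frac{A o}{9} - 6 o = - 6 o + \frac{A o}{9}$)
$\left(19 + p{\left(7,-3 \right)}\right)^{2} = \left(19 + \frac{1}{9} \left(-3\right) \left(-54 + 7\right)\right)^{2} = \left(19 + \frac{1}{9} \left(-3\right) \left(-47\right)\right)^{2} = \left(19 + \frac{47}{3}\right)^{2} = \left(\frac{104}{3}\right)^{2} = \frac{10816}{9}$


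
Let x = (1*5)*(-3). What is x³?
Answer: -3375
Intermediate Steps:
x = -15 (x = 5*(-3) = -15)
x³ = (-15)³ = -3375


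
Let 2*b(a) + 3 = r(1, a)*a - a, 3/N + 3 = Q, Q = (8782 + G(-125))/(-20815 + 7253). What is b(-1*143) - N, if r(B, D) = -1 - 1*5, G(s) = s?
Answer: 24662843/49343 ≈ 499.82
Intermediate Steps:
Q = -8657/13562 (Q = (8782 - 125)/(-20815 + 7253) = 8657/(-13562) = 8657*(-1/13562) = -8657/13562 ≈ -0.63833)
r(B, D) = -6 (r(B, D) = -1 - 5 = -6)
N = -40686/49343 (N = 3/(-3 - 8657/13562) = 3/(-49343/13562) = 3*(-13562/49343) = -40686/49343 ≈ -0.82455)
b(a) = -3/2 - 7*a/2 (b(a) = -3/2 + (-6*a - a)/2 = -3/2 + (-7*a)/2 = -3/2 - 7*a/2)
b(-1*143) - N = (-3/2 - (-7)*143/2) - 1*(-40686/49343) = (-3/2 - 7/2*(-143)) + 40686/49343 = (-3/2 + 1001/2) + 40686/49343 = 499 + 40686/49343 = 24662843/49343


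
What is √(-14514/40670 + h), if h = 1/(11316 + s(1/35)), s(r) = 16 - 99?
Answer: 13*I*√2248027826630/32631865 ≈ 0.59731*I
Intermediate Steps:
s(r) = -83
h = 1/11233 (h = 1/(11316 - 83) = 1/11233 ≈ 8.9023e-5)
√(-14514/40670 + h) = √(-14514/40670 + 1/11233) = √(-14514*1/40670 + 1/11233) = √(-7257/20335 + 1/11233) = √(-81497546/228423055) = 13*I*√2248027826630/32631865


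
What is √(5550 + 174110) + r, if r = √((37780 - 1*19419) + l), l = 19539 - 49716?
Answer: 2*√44915 + 2*I*√2954 ≈ 423.86 + 108.7*I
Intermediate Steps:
l = -30177
r = 2*I*√2954 (r = √((37780 - 1*19419) - 30177) = √((37780 - 19419) - 30177) = √(18361 - 30177) = √(-11816) = 2*I*√2954 ≈ 108.7*I)
√(5550 + 174110) + r = √(5550 + 174110) + 2*I*√2954 = √179660 + 2*I*√2954 = 2*√44915 + 2*I*√2954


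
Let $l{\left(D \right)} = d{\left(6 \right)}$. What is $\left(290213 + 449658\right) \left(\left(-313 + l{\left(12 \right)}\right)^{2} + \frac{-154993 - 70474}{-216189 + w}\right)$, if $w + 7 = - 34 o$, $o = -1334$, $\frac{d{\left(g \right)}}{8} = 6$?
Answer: $\frac{8876576032663757}{170840} \approx 5.1958 \cdot 10^{10}$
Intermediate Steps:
$d{\left(g \right)} = 48$ ($d{\left(g \right)} = 8 \cdot 6 = 48$)
$l{\left(D \right)} = 48$
$w = 45349$ ($w = -7 - -45356 = -7 + 45356 = 45349$)
$\left(290213 + 449658\right) \left(\left(-313 + l{\left(12 \right)}\right)^{2} + \frac{-154993 - 70474}{-216189 + w}\right) = \left(290213 + 449658\right) \left(\left(-313 + 48\right)^{2} + \frac{-154993 - 70474}{-216189 + 45349}\right) = 739871 \left(\left(-265\right)^{2} - \frac{225467}{-170840}\right) = 739871 \left(70225 - - \frac{225467}{170840}\right) = 739871 \left(70225 + \frac{225467}{170840}\right) = 739871 \cdot \frac{11997464467}{170840} = \frac{8876576032663757}{170840}$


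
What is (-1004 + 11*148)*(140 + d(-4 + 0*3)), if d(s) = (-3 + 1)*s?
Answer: 92352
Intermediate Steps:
d(s) = -2*s
(-1004 + 11*148)*(140 + d(-4 + 0*3)) = (-1004 + 11*148)*(140 - 2*(-4 + 0*3)) = (-1004 + 1628)*(140 - 2*(-4 + 0)) = 624*(140 - 2*(-4)) = 624*(140 + 8) = 624*148 = 92352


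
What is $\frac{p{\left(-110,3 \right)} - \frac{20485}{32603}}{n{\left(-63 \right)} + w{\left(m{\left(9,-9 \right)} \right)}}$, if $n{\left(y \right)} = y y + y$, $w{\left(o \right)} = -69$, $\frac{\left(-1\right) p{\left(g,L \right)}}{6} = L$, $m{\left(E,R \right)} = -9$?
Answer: $- \frac{607339}{125097711} \approx -0.0048549$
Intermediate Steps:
$p{\left(g,L \right)} = - 6 L$
$n{\left(y \right)} = y + y^{2}$ ($n{\left(y \right)} = y^{2} + y = y + y^{2}$)
$\frac{p{\left(-110,3 \right)} - \frac{20485}{32603}}{n{\left(-63 \right)} + w{\left(m{\left(9,-9 \right)} \right)}} = \frac{\left(-6\right) 3 - \frac{20485}{32603}}{- 63 \left(1 - 63\right) - 69} = \frac{-18 - \frac{20485}{32603}}{\left(-63\right) \left(-62\right) - 69} = \frac{-18 - \frac{20485}{32603}}{3906 - 69} = - \frac{607339}{32603 \cdot 3837} = \left(- \frac{607339}{32603}\right) \frac{1}{3837} = - \frac{607339}{125097711}$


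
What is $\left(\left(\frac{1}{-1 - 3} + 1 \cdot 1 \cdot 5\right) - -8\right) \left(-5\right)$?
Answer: $- \frac{255}{4} \approx -63.75$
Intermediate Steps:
$\left(\left(\frac{1}{-1 - 3} + 1 \cdot 1 \cdot 5\right) - -8\right) \left(-5\right) = \left(\left(\frac{1}{-4} + 1 \cdot 5\right) + 8\right) \left(-5\right) = \left(\left(- \frac{1}{4} + 5\right) + 8\right) \left(-5\right) = \left(\frac{19}{4} + 8\right) \left(-5\right) = \frac{51}{4} \left(-5\right) = - \frac{255}{4}$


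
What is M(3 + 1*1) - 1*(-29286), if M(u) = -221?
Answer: 29065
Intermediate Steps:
M(3 + 1*1) - 1*(-29286) = -221 - 1*(-29286) = -221 + 29286 = 29065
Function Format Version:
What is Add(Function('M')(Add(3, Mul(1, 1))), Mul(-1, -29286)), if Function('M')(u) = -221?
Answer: 29065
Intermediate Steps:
Add(Function('M')(Add(3, Mul(1, 1))), Mul(-1, -29286)) = Add(-221, Mul(-1, -29286)) = Add(-221, 29286) = 29065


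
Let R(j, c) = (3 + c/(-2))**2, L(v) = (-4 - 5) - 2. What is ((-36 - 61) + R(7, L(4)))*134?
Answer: -6633/2 ≈ -3316.5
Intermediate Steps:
L(v) = -11 (L(v) = -9 - 2 = -11)
R(j, c) = (3 - c/2)**2 (R(j, c) = (3 + c*(-1/2))**2 = (3 - c/2)**2)
((-36 - 61) + R(7, L(4)))*134 = ((-36 - 61) + (-6 - 11)**2/4)*134 = (-97 + (1/4)*(-17)**2)*134 = (-97 + (1/4)*289)*134 = (-97 + 289/4)*134 = -99/4*134 = -6633/2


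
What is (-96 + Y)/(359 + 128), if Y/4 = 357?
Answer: 1332/487 ≈ 2.7351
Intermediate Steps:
Y = 1428 (Y = 4*357 = 1428)
(-96 + Y)/(359 + 128) = (-96 + 1428)/(359 + 128) = 1332/487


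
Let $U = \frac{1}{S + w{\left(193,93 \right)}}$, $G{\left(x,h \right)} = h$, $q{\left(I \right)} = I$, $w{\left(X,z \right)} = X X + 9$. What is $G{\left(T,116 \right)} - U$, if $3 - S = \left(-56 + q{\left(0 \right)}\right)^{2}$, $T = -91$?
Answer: $\frac{3958499}{34125} \approx 116.0$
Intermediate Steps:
$w{\left(X,z \right)} = 9 + X^{2}$ ($w{\left(X,z \right)} = X^{2} + 9 = 9 + X^{2}$)
$S = -3133$ ($S = 3 - \left(-56 + 0\right)^{2} = 3 - \left(-56\right)^{2} = 3 - 3136 = -3133$)
$U = \frac{1}{34125}$ ($U = \frac{1}{-3133 + \left(9 + 193^{2}\right)} = \frac{1}{-3133 + \left(9 + 37249\right)} = \frac{1}{-3133 + 37258} = \frac{1}{34125} \approx 2.9304 \cdot 10^{-5}$)
$G{\left(T,116 \right)} - U = 116 - \frac{1}{34125} = \frac{3958499}{34125}$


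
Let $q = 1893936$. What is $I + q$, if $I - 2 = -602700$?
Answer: $1291238$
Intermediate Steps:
$I = -602698$ ($I = 2 - 602700 = -602698$)
$I + q = -602698 + 1893936 = 1291238$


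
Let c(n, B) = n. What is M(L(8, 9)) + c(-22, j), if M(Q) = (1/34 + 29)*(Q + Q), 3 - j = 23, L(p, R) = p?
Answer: 7522/17 ≈ 442.47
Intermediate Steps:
j = -20 (j = 3 - 1*23 = 3 - 23 = -20)
M(Q) = 987*Q/17 (M(Q) = (1/34 + 29)*(2*Q) = 987*(2*Q)/34 = 987*Q/17)
M(L(8, 9)) + c(-22, j) = (987/17)*8 - 22 = 7896/17 - 22 = 7522/17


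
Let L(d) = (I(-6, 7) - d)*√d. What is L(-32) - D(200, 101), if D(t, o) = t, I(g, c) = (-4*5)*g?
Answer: -200 + 608*I*√2 ≈ -200.0 + 859.84*I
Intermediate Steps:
I(g, c) = -20*g
L(d) = √d*(120 - d) (L(d) = (-20*(-6) - d)*√d = (120 - d)*√d = √d*(120 - d))
L(-32) - D(200, 101) = √(-32)*(120 - 1*(-32)) - 1*200 = (4*I*√2)*(120 + 32) - 200 = (4*I*√2)*152 - 200 = 608*I*√2 - 200 = -200 + 608*I*√2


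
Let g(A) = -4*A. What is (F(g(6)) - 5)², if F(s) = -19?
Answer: 576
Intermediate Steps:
(F(g(6)) - 5)² = (-19 - 5)² = (-24)² = 576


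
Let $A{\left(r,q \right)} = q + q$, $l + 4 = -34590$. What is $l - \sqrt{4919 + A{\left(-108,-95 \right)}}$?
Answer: $-34594 - \sqrt{4729} \approx -34663.0$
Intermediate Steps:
$l = -34594$ ($l = -4 - 34590 = -34594$)
$A{\left(r,q \right)} = 2 q$
$l - \sqrt{4919 + A{\left(-108,-95 \right)}} = -34594 - \sqrt{4919 + 2 \left(-95\right)} = -34594 - \sqrt{4919 - 190} = -34594 - \sqrt{4729}$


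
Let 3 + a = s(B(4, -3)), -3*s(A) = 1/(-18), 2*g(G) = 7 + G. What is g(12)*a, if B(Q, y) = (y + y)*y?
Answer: -3059/108 ≈ -28.324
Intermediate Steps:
B(Q, y) = 2*y² (B(Q, y) = (2*y)*y = 2*y²)
g(G) = 7/2 + G/2 (g(G) = (7 + G)/2 = 7/2 + G/2)
s(A) = 1/54 (s(A) = -⅓/(-18) = -⅓*(-1/18) = 1/54)
a = -161/54 (a = -3 + 1/54 = -161/54 ≈ -2.9815)
g(12)*a = (7/2 + (½)*12)*(-161/54) = (7/2 + 6)*(-161/54) = (19/2)*(-161/54) = -3059/108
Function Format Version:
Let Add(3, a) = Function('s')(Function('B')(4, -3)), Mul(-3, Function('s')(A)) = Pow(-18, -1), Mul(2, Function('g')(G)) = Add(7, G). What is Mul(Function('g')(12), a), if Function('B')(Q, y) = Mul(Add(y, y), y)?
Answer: Rational(-3059, 108) ≈ -28.324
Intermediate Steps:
Function('B')(Q, y) = Mul(2, Pow(y, 2)) (Function('B')(Q, y) = Mul(Mul(2, y), y) = Mul(2, Pow(y, 2)))
Function('g')(G) = Add(Rational(7, 2), Mul(Rational(1, 2), G)) (Function('g')(G) = Mul(Rational(1, 2), Add(7, G)) = Add(Rational(7, 2), Mul(Rational(1, 2), G)))
Function('s')(A) = Rational(1, 54) (Function('s')(A) = Mul(Rational(-1, 3), Pow(-18, -1)) = Mul(Rational(-1, 3), Rational(-1, 18)) = Rational(1, 54))
a = Rational(-161, 54) (a = Add(-3, Rational(1, 54)) = Rational(-161, 54) ≈ -2.9815)
Mul(Function('g')(12), a) = Mul(Add(Rational(7, 2), Mul(Rational(1, 2), 12)), Rational(-161, 54)) = Mul(Add(Rational(7, 2), 6), Rational(-161, 54)) = Mul(Rational(19, 2), Rational(-161, 54)) = Rational(-3059, 108)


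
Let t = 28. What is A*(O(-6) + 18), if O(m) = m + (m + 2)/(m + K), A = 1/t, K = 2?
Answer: 13/28 ≈ 0.46429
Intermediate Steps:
A = 1/28 ≈ 0.035714
O(m) = 1 + m (O(m) = m + (m + 2)/(m + 2) = m + (2 + m)/(2 + m) = m + 1 = 1 + m)
A*(O(-6) + 18) = ((1 - 6) + 18)/28 = (-5 + 18)/28 = (1/28)*13 = 13/28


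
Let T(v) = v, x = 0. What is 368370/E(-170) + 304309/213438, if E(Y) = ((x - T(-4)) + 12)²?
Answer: 19675514791/13660032 ≈ 1440.4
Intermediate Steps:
E(Y) = 256 (E(Y) = ((0 - 1*(-4)) + 12)² = ((0 + 4) + 12)² = (4 + 12)² = 16² = 256)
368370/E(-170) + 304309/213438 = 368370/256 + 304309/213438 = 368370*(1/256) + 304309*(1/213438) = 184185/128 + 304309/213438 = 19675514791/13660032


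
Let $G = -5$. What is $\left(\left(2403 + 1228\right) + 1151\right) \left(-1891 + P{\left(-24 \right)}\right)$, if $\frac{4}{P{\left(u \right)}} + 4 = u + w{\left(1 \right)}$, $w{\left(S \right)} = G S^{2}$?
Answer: $- \frac{99476758}{11} \approx -9.0433 \cdot 10^{6}$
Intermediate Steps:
$w{\left(S \right)} = - 5 S^{2}$
$P{\left(u \right)} = \frac{4}{-9 + u}$ ($P{\left(u \right)} = \frac{4}{-4 + \left(u - 5 \cdot 1^{2}\right)} = \frac{4}{-4 + \left(u - 5\right)} = \frac{4}{-4 + \left(-5 + u\right)} = \frac{4}{-9 + u}$)
$\left(\left(2403 + 1228\right) + 1151\right) \left(-1891 + P{\left(-24 \right)}\right) = \left(\left(2403 + 1228\right) + 1151\right) \left(-1891 + \frac{4}{-9 - 24}\right) = \left(3631 + 1151\right) \left(-1891 + \frac{4}{-33}\right) = 4782 \left(-1891 + 4 \left(- \frac{1}{33}\right)\right) = 4782 \left(-1891 - \frac{4}{33}\right) = 4782 \left(- \frac{62407}{33}\right) = - \frac{99476758}{11}$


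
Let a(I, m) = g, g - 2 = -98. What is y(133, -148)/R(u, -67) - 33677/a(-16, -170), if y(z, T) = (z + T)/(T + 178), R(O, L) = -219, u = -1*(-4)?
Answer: 819479/2336 ≈ 350.80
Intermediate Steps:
u = 4
g = -96 (g = 2 - 98 = -96)
y(z, T) = (T + z)/(178 + T)
a(I, m) = -96
y(133, -148)/R(u, -67) - 33677/a(-16, -170) = ((-148 + 133)/(178 - 148))/(-219) - 33677/(-96) = (-15/30)*(-1/219) - 33677*(-1/96) = ((1/30)*(-15))*(-1/219) + 33677/96 = -1/2*(-1/219) + 33677/96 = 1/438 + 33677/96 = 819479/2336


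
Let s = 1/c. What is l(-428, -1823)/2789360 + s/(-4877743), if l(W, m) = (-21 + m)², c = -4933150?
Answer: 1022763172998257757/838991994977650150 ≈ 1.2190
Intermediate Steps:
s = -1/4933150 (s = 1/(-4933150) = -1/4933150 ≈ -2.0271e-7)
l(-428, -1823)/2789360 + s/(-4877743) = (-21 - 1823)²/2789360 - 1/4933150/(-4877743) = (-1844)²*(1/2789360) - 1/4933150*(-1/4877743) = 3400336*(1/2789360) + 1/24062637880450 = 212521/174335 + 1/24062637880450 = 1022763172998257757/838991994977650150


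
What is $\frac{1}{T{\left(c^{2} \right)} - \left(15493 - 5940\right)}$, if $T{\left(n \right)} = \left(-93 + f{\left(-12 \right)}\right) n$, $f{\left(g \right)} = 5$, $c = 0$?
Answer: $- \frac{1}{9553} \approx -0.00010468$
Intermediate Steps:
$T{\left(n \right)} = - 88 n$ ($T{\left(n \right)} = \left(-93 + 5\right) n = - 88 n$)
$\frac{1}{T{\left(c^{2} \right)} - \left(15493 - 5940\right)} = \frac{1}{- 88 \cdot 0^{2} - \left(15493 - 5940\right)} = \frac{1}{\left(-88\right) 0 - 9553} = \frac{1}{0 - 9553} = \frac{1}{-9553} = - \frac{1}{9553}$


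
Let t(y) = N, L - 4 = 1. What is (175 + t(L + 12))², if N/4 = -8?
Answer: 20449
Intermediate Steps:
L = 5 (L = 4 + 1 = 5)
N = -32 (N = 4*(-8) = -32)
t(y) = -32
(175 + t(L + 12))² = (175 - 32)² = 143² = 20449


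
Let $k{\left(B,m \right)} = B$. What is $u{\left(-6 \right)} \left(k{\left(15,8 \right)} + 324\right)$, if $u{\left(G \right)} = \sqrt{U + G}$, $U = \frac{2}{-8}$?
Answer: $\frac{1695 i}{2} \approx 847.5 i$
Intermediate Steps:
$U = - \frac{1}{4}$ ($U = 2 \left(- \frac{1}{8}\right) = - \frac{1}{4} \approx -0.25$)
$u{\left(G \right)} = \sqrt{- \frac{1}{4} + G}$
$u{\left(-6 \right)} \left(k{\left(15,8 \right)} + 324\right) = \frac{\sqrt{-1 + 4 \left(-6\right)}}{2} \left(15 + 324\right) = \frac{\sqrt{-1 - 24}}{2} \cdot 339 = \frac{\sqrt{-25}}{2} \cdot 339 = \frac{5 i}{2} \cdot 339 = \frac{1695 i}{2}$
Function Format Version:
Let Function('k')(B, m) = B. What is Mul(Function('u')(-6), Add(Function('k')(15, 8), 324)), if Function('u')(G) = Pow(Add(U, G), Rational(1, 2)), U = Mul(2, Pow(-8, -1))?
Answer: Mul(Rational(1695, 2), I) ≈ Mul(847.50, I)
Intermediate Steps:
U = Rational(-1, 4) (U = Mul(2, Rational(-1, 8)) = Rational(-1, 4) ≈ -0.25000)
Function('u')(G) = Pow(Add(Rational(-1, 4), G), Rational(1, 2))
Mul(Function('u')(-6), Add(Function('k')(15, 8), 324)) = Mul(Mul(Rational(1, 2), Pow(Add(-1, Mul(4, -6)), Rational(1, 2))), Add(15, 324)) = Mul(Mul(Rational(1, 2), Pow(Add(-1, -24), Rational(1, 2))), 339) = Mul(Mul(Rational(1, 2), Pow(-25, Rational(1, 2))), 339) = Mul(Mul(Rational(1, 2), Mul(5, I)), 339) = Mul(Mul(Rational(5, 2), I), 339) = Mul(Rational(1695, 2), I)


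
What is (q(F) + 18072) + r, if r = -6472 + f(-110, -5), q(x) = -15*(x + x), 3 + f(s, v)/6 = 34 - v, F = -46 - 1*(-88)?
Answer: 10556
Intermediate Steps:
F = 42 (F = -46 + 88 = 42)
f(s, v) = 186 - 6*v (f(s, v) = -18 + 6*(34 - v) = -18 + (204 - 6*v) = 186 - 6*v)
q(x) = -30*x
r = -6256 (r = -6472 + (186 - 6*(-5)) = -6472 + (186 + 30) = -6472 + 216 = -6256)
(q(F) + 18072) + r = (-30*42 + 18072) - 6256 = (-1260 + 18072) - 6256 = 16812 - 6256 = 10556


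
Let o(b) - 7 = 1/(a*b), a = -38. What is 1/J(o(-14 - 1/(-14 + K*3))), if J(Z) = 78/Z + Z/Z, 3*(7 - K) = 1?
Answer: 5654/68639 ≈ 0.082373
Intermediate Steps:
K = 20/3 (K = 7 - 1/3*1 = 7 - 1/3 = 20/3 ≈ 6.6667)
o(b) = 7 - 1/(38*b) (o(b) = 7 + 1/((-38)*b) = 7 - 1/(38*b))
J(Z) = 1 + 78/Z (J(Z) = 78/Z + 1 = 1 + 78/Z)
1/J(o(-14 - 1/(-14 + K*3))) = 1/((78 + (7 - 1/(38*(-14 - 1/(-14 + (20/3)*3)))))/(7 - 1/(38*(-14 - 1/(-14 + (20/3)*3))))) = 1/((78 + (7 - 1/(38*(-14 - 1/(-14 + 20)))))/(7 - 1/(38*(-14 - 1/(-14 + 20))))) = 1/((78 + (7 - 1/(38*(-14 - 1/6))))/(7 - 1/(38*(-14 - 1/6)))) = 1/((78 + (7 - 1/(38*(-85/6))))/(7 - 1/(38*(-85/6)))) = 1/((78 + (7 - 1/38*(-6/85)))/(7 - 1/38*(-6/85))) = 1/((78 + (7 + 3/1615))/(7 + 3/1615)) = 1/((78 + 11308/1615)/(11308/1615)) = 1/((1615/11308)*(137278/1615)) = 1/(68639/5654) = 5654/68639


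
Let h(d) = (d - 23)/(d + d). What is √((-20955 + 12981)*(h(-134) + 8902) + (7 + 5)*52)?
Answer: 5*I*√50986848714/134 ≈ 8425.5*I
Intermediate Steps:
h(d) = (-23 + d)/(2*d) (h(d) = (-23 + d)/((2*d)) = (-23 + d)*(1/(2*d)) = (-23 + d)/(2*d))
√((-20955 + 12981)*(h(-134) + 8902) + (7 + 5)*52) = √((-20955 + 12981)*((½)*(-23 - 134)/(-134) + 8902) + (7 + 5)*52) = √(-7974*((½)*(-1/134)*(-157) + 8902) + 12*52) = √(-7974*(157/268 + 8902) + 624) = √(-7974*2385893/268 + 624) = √(-9512555391/134 + 624) = √(-9512471775/134) = 5*I*√50986848714/134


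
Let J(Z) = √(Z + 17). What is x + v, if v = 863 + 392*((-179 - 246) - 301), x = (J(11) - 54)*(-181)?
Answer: -273955 - 362*√7 ≈ -2.7491e+5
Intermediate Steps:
J(Z) = √(17 + Z)
x = 9774 - 362*√7 (x = (√(17 + 11) - 54)*(-181) = (√28 - 54)*(-181) = (2*√7 - 54)*(-181) = (-54 + 2*√7)*(-181) = 9774 - 362*√7 ≈ 8816.2)
v = -283729 (v = 863 + 392*(-425 - 301) = 863 + 392*(-726) = 863 - 284592 = -283729)
x + v = (9774 - 362*√7) - 283729 = -273955 - 362*√7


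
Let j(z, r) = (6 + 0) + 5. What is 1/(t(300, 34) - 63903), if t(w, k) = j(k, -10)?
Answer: -1/63892 ≈ -1.5651e-5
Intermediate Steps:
j(z, r) = 11 (j(z, r) = 6 + 5 = 11)
t(w, k) = 11
1/(t(300, 34) - 63903) = 1/(11 - 63903) = 1/(-63892) = -1/63892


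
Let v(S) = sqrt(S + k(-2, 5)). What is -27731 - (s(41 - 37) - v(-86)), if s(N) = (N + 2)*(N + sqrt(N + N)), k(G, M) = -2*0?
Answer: -27755 - 12*sqrt(2) + I*sqrt(86) ≈ -27772.0 + 9.2736*I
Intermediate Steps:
k(G, M) = 0
s(N) = (2 + N)*(N + sqrt(2)*sqrt(N)) (s(N) = (2 + N)*(N + sqrt(2*N)) = (2 + N)*(N + sqrt(2)*sqrt(N)))
v(S) = sqrt(S) (v(S) = sqrt(S + 0) = sqrt(S))
-27731 - (s(41 - 37) - v(-86)) = -27731 - (((41 - 37)**2 + 2*(41 - 37) + sqrt(2)*(41 - 37)**(3/2) + 2*sqrt(2)*sqrt(41 - 37)) - sqrt(-86)) = -27731 - ((4**2 + 2*4 + sqrt(2)*4**(3/2) + 2*sqrt(2)*sqrt(4)) - I*sqrt(86)) = -27731 - ((16 + 8 + sqrt(2)*8 + 2*sqrt(2)*2) - I*sqrt(86)) = -27731 - ((16 + 8 + 8*sqrt(2) + 4*sqrt(2)) - I*sqrt(86)) = -27731 - ((24 + 12*sqrt(2)) - I*sqrt(86)) = -27731 - (24 + 12*sqrt(2) - I*sqrt(86)) = -27731 + (-24 - 12*sqrt(2) + I*sqrt(86)) = -27755 - 12*sqrt(2) + I*sqrt(86)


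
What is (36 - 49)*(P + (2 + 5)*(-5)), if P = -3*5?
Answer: 650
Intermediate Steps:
P = -15
(36 - 49)*(P + (2 + 5)*(-5)) = (36 - 49)*(-15 + (2 + 5)*(-5)) = -13*(-15 + 7*(-5)) = -13*(-15 - 35) = -13*(-50) = 650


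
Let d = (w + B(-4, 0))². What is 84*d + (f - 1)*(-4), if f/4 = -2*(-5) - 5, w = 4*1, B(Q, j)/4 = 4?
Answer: 33524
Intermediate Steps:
B(Q, j) = 16 (B(Q, j) = 4*4 = 16)
w = 4
f = 20 (f = 4*(-2*(-5) - 5) = 4*(10 - 5) = 4*5 = 20)
d = 400 (d = (4 + 16)² = 20² = 400)
84*d + (f - 1)*(-4) = 84*400 + (20 - 1)*(-4) = 33600 + 19*(-4) = 33600 - 76 = 33524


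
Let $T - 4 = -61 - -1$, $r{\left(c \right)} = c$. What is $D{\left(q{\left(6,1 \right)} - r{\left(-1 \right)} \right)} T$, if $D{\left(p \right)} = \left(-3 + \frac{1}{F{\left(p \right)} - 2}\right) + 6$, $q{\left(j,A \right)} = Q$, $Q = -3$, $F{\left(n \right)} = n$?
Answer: $-154$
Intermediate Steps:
$q{\left(j,A \right)} = -3$
$T = -56$ ($T = 4 - 60 = -56$)
$D{\left(p \right)} = 3 + \frac{1}{-2 + p}$ ($D{\left(p \right)} = \left(-3 + \frac{1}{p - 2}\right) + 6 = \left(-3 + \frac{1}{-2 + p}\right) + 6 = 3 + \frac{1}{-2 + p}$)
$D{\left(q{\left(6,1 \right)} - r{\left(-1 \right)} \right)} T = \frac{-5 + 3 \left(-3 - -1\right)}{-2 - 2} \left(-56\right) = \frac{-5 + 3 \left(-3 + 1\right)}{-2 + \left(-3 + 1\right)} \left(-56\right) = \frac{-5 + 3 \left(-2\right)}{-2 - 2} \left(-56\right) = \frac{-5 - 6}{-4} \left(-56\right) = \left(- \frac{1}{4}\right) \left(-11\right) \left(-56\right) = \frac{11}{4} \left(-56\right) = -154$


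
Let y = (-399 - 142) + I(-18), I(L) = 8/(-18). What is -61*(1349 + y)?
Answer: -443348/9 ≈ -49261.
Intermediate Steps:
I(L) = -4/9 (I(L) = 8*(-1/18) = -4/9)
y = -4873/9 (y = (-399 - 142) - 4/9 = -541 - 4/9 = -4873/9 ≈ -541.44)
-61*(1349 + y) = -61*(1349 - 4873/9) = -61*7268/9 = -443348/9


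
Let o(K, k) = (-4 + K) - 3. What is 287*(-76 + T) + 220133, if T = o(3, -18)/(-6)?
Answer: 595537/3 ≈ 1.9851e+5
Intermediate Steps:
o(K, k) = -7 + K
T = ⅔ (T = (-7 + 3)/(-6) = -4*(-⅙) = ⅔ ≈ 0.66667)
287*(-76 + T) + 220133 = 287*(-76 + ⅔) + 220133 = 287*(-226/3) + 220133 = -64862/3 + 220133 = 595537/3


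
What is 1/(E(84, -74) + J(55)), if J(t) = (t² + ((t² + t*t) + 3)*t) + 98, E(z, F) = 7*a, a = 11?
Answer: 1/336115 ≈ 2.9752e-6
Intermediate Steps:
E(z, F) = 77 (E(z, F) = 7*11 = 77)
J(t) = 98 + t² + t*(3 + 2*t²) (J(t) = (t² + ((t² + t²) + 3)*t) + 98 = (t² + (2*t² + 3)*t) + 98 = (t² + (3 + 2*t²)*t) + 98 = (t² + t*(3 + 2*t²)) + 98 = 98 + t² + t*(3 + 2*t²))
1/(E(84, -74) + J(55)) = 1/(77 + (98 + 55² + 2*55³ + 3*55)) = 1/(77 + (98 + 3025 + 2*166375 + 165)) = 1/(77 + (98 + 3025 + 332750 + 165)) = 1/(77 + 336038) = 1/336115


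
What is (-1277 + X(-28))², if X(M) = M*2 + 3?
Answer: 1768900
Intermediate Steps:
X(M) = 3 + 2*M (X(M) = 2*M + 3 = 3 + 2*M)
(-1277 + X(-28))² = (-1277 + (3 + 2*(-28)))² = (-1277 + (3 - 56))² = (-1277 - 53)² = (-1330)² = 1768900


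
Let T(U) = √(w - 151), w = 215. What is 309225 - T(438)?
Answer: 309217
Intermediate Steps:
T(U) = 8 (T(U) = √(215 - 151) = √64 = 8)
309225 - T(438) = 309225 - 1*8 = 309225 - 8 = 309217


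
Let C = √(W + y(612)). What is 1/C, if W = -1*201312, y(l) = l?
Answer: -I*√223/6690 ≈ -0.0022322*I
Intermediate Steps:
W = -201312
C = 30*I*√223 (C = √(-201312 + 612) = √(-200700) = 30*I*√223 ≈ 448.0*I)
1/C = 1/(30*I*√223) = -I*√223/6690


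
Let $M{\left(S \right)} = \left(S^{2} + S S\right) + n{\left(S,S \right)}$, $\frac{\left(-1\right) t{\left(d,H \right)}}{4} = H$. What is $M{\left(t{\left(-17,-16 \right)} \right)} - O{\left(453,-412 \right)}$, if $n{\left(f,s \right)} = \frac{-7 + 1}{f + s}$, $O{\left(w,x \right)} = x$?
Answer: $\frac{550653}{64} \approx 8604.0$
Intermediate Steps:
$n{\left(f,s \right)} = - \frac{6}{f + s}$
$t{\left(d,H \right)} = - 4 H$
$M{\left(S \right)} = - \frac{3}{S} + 2 S^{2}$ ($M{\left(S \right)} = \left(S^{2} + S S\right) - \frac{6}{S + S} = \left(S^{2} + S^{2}\right) - \frac{6}{2 S} = 2 S^{2} - 6 \frac{1}{2 S} = 2 S^{2} - \frac{3}{S} = - \frac{3}{S} + 2 S^{2}$)
$M{\left(t{\left(-17,-16 \right)} \right)} - O{\left(453,-412 \right)} = \frac{-3 + 2 \left(\left(-4\right) \left(-16\right)\right)^{3}}{\left(-4\right) \left(-16\right)} - -412 = \frac{-3 + 2 \cdot 64^{3}}{64} + 412 = \frac{-3 + 2 \cdot 262144}{64} + 412 = \frac{-3 + 524288}{64} + 412 = \frac{1}{64} \cdot 524285 + 412 = \frac{524285}{64} + 412 = \frac{550653}{64}$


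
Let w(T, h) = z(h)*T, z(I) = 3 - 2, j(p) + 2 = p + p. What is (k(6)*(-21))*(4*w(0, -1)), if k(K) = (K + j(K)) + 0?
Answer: 0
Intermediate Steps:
j(p) = -2 + 2*p (j(p) = -2 + (p + p) = -2 + 2*p)
z(I) = 1
k(K) = -2 + 3*K (k(K) = (K + (-2 + 2*K)) + 0 = (-2 + 3*K) + 0 = -2 + 3*K)
w(T, h) = T (w(T, h) = 1*T = T)
(k(6)*(-21))*(4*w(0, -1)) = ((-2 + 3*6)*(-21))*(4*0) = ((-2 + 18)*(-21))*0 = (16*(-21))*0 = -336*0 = 0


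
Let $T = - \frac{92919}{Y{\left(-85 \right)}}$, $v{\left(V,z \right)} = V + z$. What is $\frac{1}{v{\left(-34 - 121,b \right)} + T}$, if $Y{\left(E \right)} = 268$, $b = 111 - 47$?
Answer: $- \frac{268}{117307} \approx -0.0022846$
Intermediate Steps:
$b = 64$ ($b = 111 - 47 = 64$)
$T = - \frac{92919}{268} \approx -346.71$
$\frac{1}{v{\left(-34 - 121,b \right)} + T} = \frac{1}{\left(\left(-34 - 121\right) + 64\right) - \frac{92919}{268}} = \frac{1}{\left(-155 + 64\right) - \frac{92919}{268}} = \frac{1}{-91 - \frac{92919}{268}} = \frac{1}{- \frac{117307}{268}} = - \frac{268}{117307}$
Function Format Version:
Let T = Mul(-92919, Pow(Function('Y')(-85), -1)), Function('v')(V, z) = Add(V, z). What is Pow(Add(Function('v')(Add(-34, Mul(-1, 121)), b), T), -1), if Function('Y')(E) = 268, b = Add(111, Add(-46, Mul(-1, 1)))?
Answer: Rational(-268, 117307) ≈ -0.0022846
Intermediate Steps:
b = 64 (b = Add(111, Add(-46, -1)) = Add(111, -47) = 64)
T = Rational(-92919, 268) (T = Mul(-92919, Pow(268, -1)) = Mul(-92919, Rational(1, 268)) = Rational(-92919, 268) ≈ -346.71)
Pow(Add(Function('v')(Add(-34, Mul(-1, 121)), b), T), -1) = Pow(Add(Add(Add(-34, Mul(-1, 121)), 64), Rational(-92919, 268)), -1) = Pow(Add(Add(Add(-34, -121), 64), Rational(-92919, 268)), -1) = Pow(Add(Add(-155, 64), Rational(-92919, 268)), -1) = Pow(Add(-91, Rational(-92919, 268)), -1) = Pow(Rational(-117307, 268), -1) = Rational(-268, 117307)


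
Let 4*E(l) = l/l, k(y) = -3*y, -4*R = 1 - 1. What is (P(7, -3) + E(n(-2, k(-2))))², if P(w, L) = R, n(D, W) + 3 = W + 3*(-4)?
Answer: 1/16 ≈ 0.062500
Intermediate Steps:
R = 0 (R = -(1 - 1)/4 = -¼*0 = 0)
n(D, W) = -15 + W (n(D, W) = -3 + (W + 3*(-4)) = -3 + (W - 12) = -3 + (-12 + W) = -15 + W)
P(w, L) = 0
E(l) = ¼ (E(l) = (l/l)/4 = (¼)*1 = ¼)
(P(7, -3) + E(n(-2, k(-2))))² = (0 + ¼)² = (¼)² = 1/16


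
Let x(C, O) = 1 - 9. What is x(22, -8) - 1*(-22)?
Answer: 14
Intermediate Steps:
x(C, O) = -8
x(22, -8) - 1*(-22) = -8 - 1*(-22) = -8 + 22 = 14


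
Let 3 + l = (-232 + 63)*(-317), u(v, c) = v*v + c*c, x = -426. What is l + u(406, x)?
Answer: 399882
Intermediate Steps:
u(v, c) = c² + v² (u(v, c) = v² + c² = c² + v²)
l = 53570 (l = -3 + (-232 + 63)*(-317) = -3 - 169*(-317) = -3 + 53573 = 53570)
l + u(406, x) = 53570 + ((-426)² + 406²) = 53570 + (181476 + 164836) = 53570 + 346312 = 399882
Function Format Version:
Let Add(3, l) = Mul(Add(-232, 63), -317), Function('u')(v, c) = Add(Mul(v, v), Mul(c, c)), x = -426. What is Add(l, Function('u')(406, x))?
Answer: 399882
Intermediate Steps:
Function('u')(v, c) = Add(Pow(c, 2), Pow(v, 2)) (Function('u')(v, c) = Add(Pow(v, 2), Pow(c, 2)) = Add(Pow(c, 2), Pow(v, 2)))
l = 53570 (l = Add(-3, Mul(Add(-232, 63), -317)) = Add(-3, Mul(-169, -317)) = Add(-3, 53573) = 53570)
Add(l, Function('u')(406, x)) = Add(53570, Add(Pow(-426, 2), Pow(406, 2))) = Add(53570, Add(181476, 164836)) = Add(53570, 346312) = 399882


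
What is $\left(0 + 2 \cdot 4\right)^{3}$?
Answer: $512$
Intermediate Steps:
$\left(0 + 2 \cdot 4\right)^{3} = \left(0 + 8\right)^{3} = 8^{3} = 512$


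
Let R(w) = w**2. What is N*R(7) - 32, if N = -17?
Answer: -865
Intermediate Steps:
N*R(7) - 32 = -17*7**2 - 32 = -17*49 - 32 = -833 - 32 = -865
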